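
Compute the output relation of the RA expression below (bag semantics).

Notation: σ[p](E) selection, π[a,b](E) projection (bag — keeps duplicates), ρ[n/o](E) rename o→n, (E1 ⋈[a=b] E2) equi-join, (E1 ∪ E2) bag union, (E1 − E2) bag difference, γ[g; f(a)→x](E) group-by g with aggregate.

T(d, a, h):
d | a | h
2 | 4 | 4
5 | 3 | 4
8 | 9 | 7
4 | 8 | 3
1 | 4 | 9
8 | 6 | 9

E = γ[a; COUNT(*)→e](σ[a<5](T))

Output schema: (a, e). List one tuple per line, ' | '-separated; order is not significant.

Row counts bottom-up:
  T → 6
  σ[a<5](T) → 3
  γ[a; COUNT(*)→e](σ[a<5](T)) → 2

== RESULT ==
a | e
3 | 1
4 | 2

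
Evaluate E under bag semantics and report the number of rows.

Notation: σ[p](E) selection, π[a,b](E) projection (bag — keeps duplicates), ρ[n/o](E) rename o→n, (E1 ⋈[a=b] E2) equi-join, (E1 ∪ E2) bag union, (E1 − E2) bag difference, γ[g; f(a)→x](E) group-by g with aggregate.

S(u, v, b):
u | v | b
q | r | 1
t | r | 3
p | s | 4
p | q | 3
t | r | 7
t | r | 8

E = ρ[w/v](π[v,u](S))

Stepwise |·|:
  S → 6
  π[v,u](S) → 6
  ρ[w/v](π[v,u](S)) → 6

|E| = 6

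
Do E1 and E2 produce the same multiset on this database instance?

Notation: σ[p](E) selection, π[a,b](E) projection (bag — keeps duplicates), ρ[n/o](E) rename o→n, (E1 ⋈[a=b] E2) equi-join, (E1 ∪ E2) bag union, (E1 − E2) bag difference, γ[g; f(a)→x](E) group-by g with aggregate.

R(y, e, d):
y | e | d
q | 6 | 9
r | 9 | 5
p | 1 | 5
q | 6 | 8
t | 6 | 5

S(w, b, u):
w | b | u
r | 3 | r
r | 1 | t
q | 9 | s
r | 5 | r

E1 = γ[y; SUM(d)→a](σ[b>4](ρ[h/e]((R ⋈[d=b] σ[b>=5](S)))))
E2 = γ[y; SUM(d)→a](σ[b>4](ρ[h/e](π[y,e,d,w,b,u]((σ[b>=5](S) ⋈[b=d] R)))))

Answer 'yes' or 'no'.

E1 per-node cardinality:
  R → 5
  S → 4
  σ[b>=5](S) → 2
  (R ⋈[d=b] σ[b>=5](S)) → 4
  ρ[h/e]((R ⋈[d=b] σ[b>=5](S))) → 4
  σ[b>4](ρ[h/e]((R ⋈[d=b] σ[b>=5](S)))) → 4
  γ[y; SUM(d)→a](σ[b>4](ρ[h/e]((R ⋈[d=b] σ[b>=5](S))))) → 4
E2 per-node cardinality:
  S → 4
  σ[b>=5](S) → 2
  R → 5
  (σ[b>=5](S) ⋈[b=d] R) → 4
  π[y,e,d,w,b,u]((σ[b>=5](S) ⋈[b=d] R)) → 4
  ρ[h/e](π[y,e,d,w,b,u]((σ[b>=5](S) ⋈[b=d] R))) → 4
  σ[b>4](ρ[h/e](π[y,e,d,w,b,u]((σ[b>=5](S) ⋈[b=d] R)))) → 4
  γ[y; SUM(d)→a](σ[b>4](ρ[h/e](π[y,e,d,w,b,u]((σ[b>=5](S) ⋈[b=d] R))))) → 4

E1 and E2 produce the same multiset:
y | a
p | 5
q | 9
r | 5
t | 5

yes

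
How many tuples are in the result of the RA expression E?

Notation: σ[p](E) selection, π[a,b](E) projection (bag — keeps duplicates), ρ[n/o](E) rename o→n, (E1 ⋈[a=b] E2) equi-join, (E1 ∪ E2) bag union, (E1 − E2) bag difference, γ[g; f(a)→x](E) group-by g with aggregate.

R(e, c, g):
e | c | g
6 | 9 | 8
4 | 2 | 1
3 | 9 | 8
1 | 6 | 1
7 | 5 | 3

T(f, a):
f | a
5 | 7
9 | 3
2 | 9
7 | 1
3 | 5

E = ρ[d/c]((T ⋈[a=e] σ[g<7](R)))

Per-node cardinality:
  T → 5
  R → 5
  σ[g<7](R) → 3
  (T ⋈[a=e] σ[g<7](R)) → 2
  ρ[d/c]((T ⋈[a=e] σ[g<7](R))) → 2

|E| = 2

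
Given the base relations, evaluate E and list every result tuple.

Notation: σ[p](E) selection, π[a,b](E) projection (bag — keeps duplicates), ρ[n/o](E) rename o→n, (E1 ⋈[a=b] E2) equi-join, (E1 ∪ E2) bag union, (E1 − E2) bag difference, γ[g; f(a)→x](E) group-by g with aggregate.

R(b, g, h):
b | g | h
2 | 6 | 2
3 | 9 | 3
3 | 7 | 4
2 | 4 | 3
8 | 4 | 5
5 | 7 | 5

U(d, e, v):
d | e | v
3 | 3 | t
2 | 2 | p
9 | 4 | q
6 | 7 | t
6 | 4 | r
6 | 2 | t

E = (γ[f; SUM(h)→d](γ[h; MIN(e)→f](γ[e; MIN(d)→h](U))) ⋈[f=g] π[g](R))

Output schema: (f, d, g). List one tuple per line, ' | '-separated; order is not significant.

Subexpression sizes:
  U → 6
  γ[e; MIN(d)→h](U) → 4
  γ[h; MIN(e)→f](γ[e; MIN(d)→h](U)) → 3
  γ[f; SUM(h)→d](γ[h; MIN(e)→f](γ[e; MIN(d)→h](U))) → 3
  R → 6
  π[g](R) → 6
  (γ[f; SUM(h)→d](γ[h; MIN(e)→f](γ[e; MIN(d)→h](U))) ⋈[f=g] π[g](R)) → 2

== RESULT ==
f | d | g
4 | 6 | 4
4 | 6 | 4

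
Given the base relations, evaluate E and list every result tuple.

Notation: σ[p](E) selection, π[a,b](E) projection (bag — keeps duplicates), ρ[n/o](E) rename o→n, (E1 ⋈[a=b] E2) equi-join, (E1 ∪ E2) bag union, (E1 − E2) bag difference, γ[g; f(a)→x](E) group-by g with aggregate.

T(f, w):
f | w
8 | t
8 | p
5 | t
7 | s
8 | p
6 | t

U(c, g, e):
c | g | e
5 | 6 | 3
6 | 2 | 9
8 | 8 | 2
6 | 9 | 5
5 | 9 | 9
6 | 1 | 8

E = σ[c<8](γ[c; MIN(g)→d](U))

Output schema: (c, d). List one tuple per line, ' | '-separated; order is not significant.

Per-node cardinality:
  U → 6
  γ[c; MIN(g)→d](U) → 3
  σ[c<8](γ[c; MIN(g)→d](U)) → 2

== RESULT ==
c | d
5 | 6
6 | 1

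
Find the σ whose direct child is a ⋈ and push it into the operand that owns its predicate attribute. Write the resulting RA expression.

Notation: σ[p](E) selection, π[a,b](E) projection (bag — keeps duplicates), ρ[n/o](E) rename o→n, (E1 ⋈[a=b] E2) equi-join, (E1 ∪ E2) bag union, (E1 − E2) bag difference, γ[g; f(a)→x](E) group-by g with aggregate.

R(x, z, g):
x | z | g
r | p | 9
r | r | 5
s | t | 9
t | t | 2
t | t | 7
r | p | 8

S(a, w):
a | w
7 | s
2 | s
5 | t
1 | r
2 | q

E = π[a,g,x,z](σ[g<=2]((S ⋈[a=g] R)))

σ filters on g, owned by the right side.
E' = π[a,g,x,z]((S ⋈[a=g] σ[g<=2](R)))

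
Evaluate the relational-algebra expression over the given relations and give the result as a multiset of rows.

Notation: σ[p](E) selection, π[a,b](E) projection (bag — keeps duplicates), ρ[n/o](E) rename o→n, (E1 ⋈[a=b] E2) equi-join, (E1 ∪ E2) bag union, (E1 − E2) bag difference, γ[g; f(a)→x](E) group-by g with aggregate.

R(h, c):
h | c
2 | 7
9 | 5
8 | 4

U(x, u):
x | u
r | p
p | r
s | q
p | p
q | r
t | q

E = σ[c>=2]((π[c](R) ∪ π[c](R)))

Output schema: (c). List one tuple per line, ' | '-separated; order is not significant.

Row counts bottom-up:
  R → 3
  π[c](R) → 3
  R → 3
  π[c](R) → 3
  (π[c](R) ∪ π[c](R)) → 6
  σ[c>=2]((π[c](R) ∪ π[c](R))) → 6

== RESULT ==
c
4
4
5
5
7
7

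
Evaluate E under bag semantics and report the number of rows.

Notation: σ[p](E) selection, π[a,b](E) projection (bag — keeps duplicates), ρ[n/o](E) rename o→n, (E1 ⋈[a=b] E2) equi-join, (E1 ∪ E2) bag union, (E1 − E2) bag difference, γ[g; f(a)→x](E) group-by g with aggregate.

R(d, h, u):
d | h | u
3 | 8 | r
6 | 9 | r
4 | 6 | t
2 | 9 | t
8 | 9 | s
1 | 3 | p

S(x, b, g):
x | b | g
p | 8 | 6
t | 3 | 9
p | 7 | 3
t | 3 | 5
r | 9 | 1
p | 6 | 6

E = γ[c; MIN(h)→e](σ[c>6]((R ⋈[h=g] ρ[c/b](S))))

Per-node cardinality:
  R → 6
  S → 6
  ρ[c/b](S) → 6
  (R ⋈[h=g] ρ[c/b](S)) → 6
  σ[c>6]((R ⋈[h=g] ρ[c/b](S))) → 2
  γ[c; MIN(h)→e](σ[c>6]((R ⋈[h=g] ρ[c/b](S)))) → 2

|E| = 2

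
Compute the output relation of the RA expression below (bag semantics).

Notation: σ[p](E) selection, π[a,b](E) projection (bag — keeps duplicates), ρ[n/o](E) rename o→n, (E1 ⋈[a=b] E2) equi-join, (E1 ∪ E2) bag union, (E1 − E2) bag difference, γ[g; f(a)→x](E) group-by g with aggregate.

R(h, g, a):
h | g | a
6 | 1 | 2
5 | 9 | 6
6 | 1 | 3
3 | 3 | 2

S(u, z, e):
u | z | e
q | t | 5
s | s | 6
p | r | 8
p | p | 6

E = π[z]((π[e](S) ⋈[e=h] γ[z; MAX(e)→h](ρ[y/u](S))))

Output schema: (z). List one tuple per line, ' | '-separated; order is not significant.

Per-node cardinality:
  S → 4
  π[e](S) → 4
  S → 4
  ρ[y/u](S) → 4
  γ[z; MAX(e)→h](ρ[y/u](S)) → 4
  (π[e](S) ⋈[e=h] γ[z; MAX(e)→h](ρ[y/u](S))) → 6
  π[z]((π[e](S) ⋈[e=h] γ[z; MAX(e)→h](ρ[y/u](S)))) → 6

== RESULT ==
z
p
p
r
s
s
t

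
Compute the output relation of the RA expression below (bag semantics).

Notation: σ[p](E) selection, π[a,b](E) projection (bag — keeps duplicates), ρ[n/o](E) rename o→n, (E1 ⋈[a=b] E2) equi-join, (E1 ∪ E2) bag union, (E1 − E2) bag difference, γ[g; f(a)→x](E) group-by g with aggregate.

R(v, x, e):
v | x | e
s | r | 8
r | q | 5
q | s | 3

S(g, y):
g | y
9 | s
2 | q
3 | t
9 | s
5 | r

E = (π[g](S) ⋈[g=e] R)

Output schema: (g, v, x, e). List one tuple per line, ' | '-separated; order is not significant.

Per-node cardinality:
  S → 5
  π[g](S) → 5
  R → 3
  (π[g](S) ⋈[g=e] R) → 2

== RESULT ==
g | v | x | e
3 | q | s | 3
5 | r | q | 5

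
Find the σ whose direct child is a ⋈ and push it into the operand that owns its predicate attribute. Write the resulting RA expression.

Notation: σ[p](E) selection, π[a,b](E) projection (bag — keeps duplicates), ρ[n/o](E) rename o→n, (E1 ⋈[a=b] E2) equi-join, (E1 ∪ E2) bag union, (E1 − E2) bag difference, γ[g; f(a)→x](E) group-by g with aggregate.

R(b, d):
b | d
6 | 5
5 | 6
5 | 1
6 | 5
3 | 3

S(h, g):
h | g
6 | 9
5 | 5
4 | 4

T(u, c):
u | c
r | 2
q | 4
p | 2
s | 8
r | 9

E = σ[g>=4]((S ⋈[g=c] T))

σ filters on g, owned by the left side.
E' = (σ[g>=4](S) ⋈[g=c] T)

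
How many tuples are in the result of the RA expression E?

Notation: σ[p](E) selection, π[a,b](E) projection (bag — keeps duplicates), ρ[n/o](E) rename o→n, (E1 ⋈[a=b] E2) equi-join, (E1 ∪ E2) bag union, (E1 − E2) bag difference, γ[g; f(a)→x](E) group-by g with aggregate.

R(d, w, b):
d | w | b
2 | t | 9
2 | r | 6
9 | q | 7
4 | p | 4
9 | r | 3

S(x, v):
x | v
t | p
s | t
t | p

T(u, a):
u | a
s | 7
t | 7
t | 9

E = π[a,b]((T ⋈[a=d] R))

Per-node cardinality:
  T → 3
  R → 5
  (T ⋈[a=d] R) → 2
  π[a,b]((T ⋈[a=d] R)) → 2

|E| = 2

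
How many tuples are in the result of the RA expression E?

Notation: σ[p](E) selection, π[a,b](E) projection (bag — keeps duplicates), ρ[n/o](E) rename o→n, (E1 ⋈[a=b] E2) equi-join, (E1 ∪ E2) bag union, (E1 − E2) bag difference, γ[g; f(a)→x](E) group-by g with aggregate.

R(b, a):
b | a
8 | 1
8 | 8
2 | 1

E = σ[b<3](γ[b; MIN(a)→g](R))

Per-node cardinality:
  R → 3
  γ[b; MIN(a)→g](R) → 2
  σ[b<3](γ[b; MIN(a)→g](R)) → 1

|E| = 1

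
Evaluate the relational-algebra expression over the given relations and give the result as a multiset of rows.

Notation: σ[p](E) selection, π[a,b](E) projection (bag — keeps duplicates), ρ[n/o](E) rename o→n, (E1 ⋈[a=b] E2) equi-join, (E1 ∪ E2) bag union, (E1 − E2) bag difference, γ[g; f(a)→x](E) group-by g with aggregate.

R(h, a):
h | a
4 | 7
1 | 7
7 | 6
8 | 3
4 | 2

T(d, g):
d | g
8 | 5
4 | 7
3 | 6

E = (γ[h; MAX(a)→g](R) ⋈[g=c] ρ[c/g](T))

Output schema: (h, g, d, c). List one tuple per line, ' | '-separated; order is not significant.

Row counts bottom-up:
  R → 5
  γ[h; MAX(a)→g](R) → 4
  T → 3
  ρ[c/g](T) → 3
  (γ[h; MAX(a)→g](R) ⋈[g=c] ρ[c/g](T)) → 3

== RESULT ==
h | g | d | c
1 | 7 | 4 | 7
4 | 7 | 4 | 7
7 | 6 | 3 | 6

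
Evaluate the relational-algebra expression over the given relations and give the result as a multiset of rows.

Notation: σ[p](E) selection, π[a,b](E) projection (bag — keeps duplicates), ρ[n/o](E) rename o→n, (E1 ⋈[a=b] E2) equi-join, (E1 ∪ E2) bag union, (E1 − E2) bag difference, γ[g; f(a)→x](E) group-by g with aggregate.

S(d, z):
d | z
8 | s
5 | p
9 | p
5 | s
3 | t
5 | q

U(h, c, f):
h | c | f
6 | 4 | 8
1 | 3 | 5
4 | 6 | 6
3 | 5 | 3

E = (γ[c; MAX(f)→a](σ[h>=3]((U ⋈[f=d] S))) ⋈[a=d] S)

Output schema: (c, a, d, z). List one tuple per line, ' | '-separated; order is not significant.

Stepwise |·|:
  U → 4
  S → 6
  (U ⋈[f=d] S) → 5
  σ[h>=3]((U ⋈[f=d] S)) → 2
  γ[c; MAX(f)→a](σ[h>=3]((U ⋈[f=d] S))) → 2
  S → 6
  (γ[c; MAX(f)→a](σ[h>=3]((U ⋈[f=d] S))) ⋈[a=d] S) → 2

== RESULT ==
c | a | d | z
4 | 8 | 8 | s
5 | 3 | 3 | t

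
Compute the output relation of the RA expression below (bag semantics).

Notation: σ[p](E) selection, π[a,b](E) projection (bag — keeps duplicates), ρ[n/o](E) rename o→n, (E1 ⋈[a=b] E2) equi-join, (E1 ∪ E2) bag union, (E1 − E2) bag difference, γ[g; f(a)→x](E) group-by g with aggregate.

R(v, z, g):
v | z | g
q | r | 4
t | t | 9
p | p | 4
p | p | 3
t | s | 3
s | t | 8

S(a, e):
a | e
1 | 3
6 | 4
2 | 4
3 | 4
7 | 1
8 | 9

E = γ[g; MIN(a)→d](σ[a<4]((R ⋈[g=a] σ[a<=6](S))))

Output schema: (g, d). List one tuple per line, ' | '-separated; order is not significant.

Per-node cardinality:
  R → 6
  S → 6
  σ[a<=6](S) → 4
  (R ⋈[g=a] σ[a<=6](S)) → 2
  σ[a<4]((R ⋈[g=a] σ[a<=6](S))) → 2
  γ[g; MIN(a)→d](σ[a<4]((R ⋈[g=a] σ[a<=6](S)))) → 1

== RESULT ==
g | d
3 | 3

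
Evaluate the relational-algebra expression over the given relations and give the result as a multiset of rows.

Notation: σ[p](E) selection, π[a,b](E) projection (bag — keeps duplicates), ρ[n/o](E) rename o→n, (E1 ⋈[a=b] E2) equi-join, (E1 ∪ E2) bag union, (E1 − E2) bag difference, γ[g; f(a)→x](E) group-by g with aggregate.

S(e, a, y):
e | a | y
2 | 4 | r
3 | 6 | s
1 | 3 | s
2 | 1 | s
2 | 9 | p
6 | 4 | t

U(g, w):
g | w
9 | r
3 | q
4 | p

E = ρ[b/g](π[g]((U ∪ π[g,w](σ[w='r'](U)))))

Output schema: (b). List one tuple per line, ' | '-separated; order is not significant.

Subexpression sizes:
  U → 3
  U → 3
  σ[w='r'](U) → 1
  π[g,w](σ[w='r'](U)) → 1
  (U ∪ π[g,w](σ[w='r'](U))) → 4
  π[g]((U ∪ π[g,w](σ[w='r'](U)))) → 4
  ρ[b/g](π[g]((U ∪ π[g,w](σ[w='r'](U))))) → 4

== RESULT ==
b
3
4
9
9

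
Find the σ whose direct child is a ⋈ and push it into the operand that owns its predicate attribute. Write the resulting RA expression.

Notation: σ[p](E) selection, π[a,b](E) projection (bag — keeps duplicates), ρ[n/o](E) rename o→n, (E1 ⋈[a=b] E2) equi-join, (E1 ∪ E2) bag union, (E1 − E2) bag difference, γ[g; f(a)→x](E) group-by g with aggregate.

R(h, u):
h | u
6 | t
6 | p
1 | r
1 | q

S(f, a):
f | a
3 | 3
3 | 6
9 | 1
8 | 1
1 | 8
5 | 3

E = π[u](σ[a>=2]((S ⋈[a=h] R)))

σ filters on a, owned by the left side.
E' = π[u]((σ[a>=2](S) ⋈[a=h] R))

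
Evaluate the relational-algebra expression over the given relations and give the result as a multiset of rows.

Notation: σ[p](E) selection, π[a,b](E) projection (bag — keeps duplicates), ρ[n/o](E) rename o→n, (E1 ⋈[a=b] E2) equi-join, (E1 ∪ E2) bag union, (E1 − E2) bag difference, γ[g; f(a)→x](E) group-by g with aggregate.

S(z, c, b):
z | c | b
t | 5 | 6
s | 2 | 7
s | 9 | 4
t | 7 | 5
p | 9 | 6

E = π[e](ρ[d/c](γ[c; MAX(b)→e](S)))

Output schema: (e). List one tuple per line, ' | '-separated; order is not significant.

Subexpression sizes:
  S → 5
  γ[c; MAX(b)→e](S) → 4
  ρ[d/c](γ[c; MAX(b)→e](S)) → 4
  π[e](ρ[d/c](γ[c; MAX(b)→e](S))) → 4

== RESULT ==
e
5
6
6
7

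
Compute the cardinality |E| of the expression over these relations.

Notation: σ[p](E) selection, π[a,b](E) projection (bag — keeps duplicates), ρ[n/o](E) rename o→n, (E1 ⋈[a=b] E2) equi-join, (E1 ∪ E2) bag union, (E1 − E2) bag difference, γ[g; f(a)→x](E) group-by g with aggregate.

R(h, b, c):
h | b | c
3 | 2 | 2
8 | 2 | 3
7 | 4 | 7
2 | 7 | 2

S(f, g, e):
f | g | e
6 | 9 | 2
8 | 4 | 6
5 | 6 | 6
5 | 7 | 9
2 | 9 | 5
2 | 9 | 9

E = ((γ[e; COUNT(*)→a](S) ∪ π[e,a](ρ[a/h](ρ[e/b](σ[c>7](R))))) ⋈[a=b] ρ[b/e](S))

Stepwise |·|:
  S → 6
  γ[e; COUNT(*)→a](S) → 4
  R → 4
  σ[c>7](R) → 0
  ρ[e/b](σ[c>7](R)) → 0
  ρ[a/h](ρ[e/b](σ[c>7](R))) → 0
  π[e,a](ρ[a/h](ρ[e/b](σ[c>7](R)))) → 0
  (γ[e; COUNT(*)→a](S) ∪ π[e,a](ρ[a/h](ρ[e/b](σ[c>7](R))))) → 4
  S → 6
  ρ[b/e](S) → 6
  ((γ[e; COUNT(*)→a](S) ∪ π[e,a](ρ[a/h](ρ[e/b](σ[c>7](R))))) ⋈[a=b] ρ[b/e](S)) → 2

|E| = 2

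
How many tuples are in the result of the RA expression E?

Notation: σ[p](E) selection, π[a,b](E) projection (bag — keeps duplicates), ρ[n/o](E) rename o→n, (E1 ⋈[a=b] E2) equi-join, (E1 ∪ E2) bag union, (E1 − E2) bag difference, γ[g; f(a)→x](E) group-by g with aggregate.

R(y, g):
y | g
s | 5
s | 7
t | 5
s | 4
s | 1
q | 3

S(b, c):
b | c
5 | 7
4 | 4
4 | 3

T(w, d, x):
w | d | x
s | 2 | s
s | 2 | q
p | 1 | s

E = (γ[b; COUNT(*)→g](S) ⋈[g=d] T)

Stepwise |·|:
  S → 3
  γ[b; COUNT(*)→g](S) → 2
  T → 3
  (γ[b; COUNT(*)→g](S) ⋈[g=d] T) → 3

|E| = 3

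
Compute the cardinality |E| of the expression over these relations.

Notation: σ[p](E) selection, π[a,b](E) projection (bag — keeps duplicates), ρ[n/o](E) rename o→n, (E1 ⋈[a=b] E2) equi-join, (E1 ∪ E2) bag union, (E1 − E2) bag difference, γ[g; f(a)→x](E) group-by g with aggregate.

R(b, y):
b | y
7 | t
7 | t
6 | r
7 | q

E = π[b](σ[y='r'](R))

Stepwise |·|:
  R → 4
  σ[y='r'](R) → 1
  π[b](σ[y='r'](R)) → 1

|E| = 1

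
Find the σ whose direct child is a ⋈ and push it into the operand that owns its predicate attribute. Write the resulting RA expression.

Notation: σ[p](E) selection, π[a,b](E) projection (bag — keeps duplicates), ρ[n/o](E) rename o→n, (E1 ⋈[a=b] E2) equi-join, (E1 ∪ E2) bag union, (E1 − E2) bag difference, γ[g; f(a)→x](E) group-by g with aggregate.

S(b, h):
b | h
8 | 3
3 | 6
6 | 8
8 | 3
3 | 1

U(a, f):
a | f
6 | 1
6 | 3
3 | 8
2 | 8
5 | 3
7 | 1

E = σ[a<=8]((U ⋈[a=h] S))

σ filters on a, owned by the left side.
E' = (σ[a<=8](U) ⋈[a=h] S)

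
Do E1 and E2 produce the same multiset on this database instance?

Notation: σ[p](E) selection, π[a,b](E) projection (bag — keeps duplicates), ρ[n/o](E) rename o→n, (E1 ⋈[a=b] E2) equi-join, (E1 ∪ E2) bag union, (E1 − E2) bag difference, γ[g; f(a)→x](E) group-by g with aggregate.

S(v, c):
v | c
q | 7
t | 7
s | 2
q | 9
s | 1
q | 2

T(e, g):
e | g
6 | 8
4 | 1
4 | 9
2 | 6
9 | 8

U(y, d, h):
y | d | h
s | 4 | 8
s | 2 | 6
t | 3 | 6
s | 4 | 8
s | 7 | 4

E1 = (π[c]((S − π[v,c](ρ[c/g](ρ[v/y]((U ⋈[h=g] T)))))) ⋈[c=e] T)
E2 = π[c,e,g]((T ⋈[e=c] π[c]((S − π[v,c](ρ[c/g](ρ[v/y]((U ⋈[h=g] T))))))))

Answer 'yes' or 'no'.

E1 stepwise |·|:
  S → 6
  U → 5
  T → 5
  (U ⋈[h=g] T) → 6
  ρ[v/y]((U ⋈[h=g] T)) → 6
  ρ[c/g](ρ[v/y]((U ⋈[h=g] T))) → 6
  π[v,c](ρ[c/g](ρ[v/y]((U ⋈[h=g] T)))) → 6
  (S − π[v,c](ρ[c/g](ρ[v/y]((U ⋈[h=g] T))))) → 6
  π[c]((S − π[v,c](ρ[c/g](ρ[v/y]((U ⋈[h=g] T)))))) → 6
  T → 5
  (π[c]((S − π[v,c](ρ[c/g](ρ[v/y]((U ⋈[h=g] T)))))) ⋈[c=e] T) → 3
E2 stepwise |·|:
  T → 5
  S → 6
  U → 5
  T → 5
  (U ⋈[h=g] T) → 6
  ρ[v/y]((U ⋈[h=g] T)) → 6
  ρ[c/g](ρ[v/y]((U ⋈[h=g] T))) → 6
  π[v,c](ρ[c/g](ρ[v/y]((U ⋈[h=g] T)))) → 6
  (S − π[v,c](ρ[c/g](ρ[v/y]((U ⋈[h=g] T))))) → 6
  π[c]((S − π[v,c](ρ[c/g](ρ[v/y]((U ⋈[h=g] T)))))) → 6
  (T ⋈[e=c] π[c]((S − π[v,c](ρ[c/g](ρ[v/y]((U ⋈[h=g] T))))))) → 3
  π[c,e,g]((T ⋈[e=c] π[c]((S − π[v,c](ρ[c/g](ρ[v/y]((U ⋈[h=g] T)))))))) → 3

E1 and E2 produce the same multiset:
c | e | g
2 | 2 | 6
2 | 2 | 6
9 | 9 | 8

yes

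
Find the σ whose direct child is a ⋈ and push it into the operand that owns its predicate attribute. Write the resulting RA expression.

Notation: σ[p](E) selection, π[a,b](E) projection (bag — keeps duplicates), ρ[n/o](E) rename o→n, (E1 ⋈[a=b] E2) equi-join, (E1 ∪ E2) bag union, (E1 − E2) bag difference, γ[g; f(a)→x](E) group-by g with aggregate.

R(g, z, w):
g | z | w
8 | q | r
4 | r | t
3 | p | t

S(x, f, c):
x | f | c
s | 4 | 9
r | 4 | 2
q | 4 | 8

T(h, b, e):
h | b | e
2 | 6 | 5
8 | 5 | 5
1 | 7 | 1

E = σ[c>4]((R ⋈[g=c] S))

σ filters on c, owned by the right side.
E' = (R ⋈[g=c] σ[c>4](S))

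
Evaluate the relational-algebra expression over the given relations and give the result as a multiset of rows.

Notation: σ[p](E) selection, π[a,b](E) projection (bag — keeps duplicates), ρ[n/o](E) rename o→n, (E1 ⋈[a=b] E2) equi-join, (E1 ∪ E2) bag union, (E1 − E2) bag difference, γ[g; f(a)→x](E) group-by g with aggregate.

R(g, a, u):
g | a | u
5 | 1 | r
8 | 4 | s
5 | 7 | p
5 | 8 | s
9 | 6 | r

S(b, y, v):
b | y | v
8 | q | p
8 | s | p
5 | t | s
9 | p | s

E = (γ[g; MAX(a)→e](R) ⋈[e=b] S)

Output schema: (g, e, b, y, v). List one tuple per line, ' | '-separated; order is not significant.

Row counts bottom-up:
  R → 5
  γ[g; MAX(a)→e](R) → 3
  S → 4
  (γ[g; MAX(a)→e](R) ⋈[e=b] S) → 2

== RESULT ==
g | e | b | y | v
5 | 8 | 8 | q | p
5 | 8 | 8 | s | p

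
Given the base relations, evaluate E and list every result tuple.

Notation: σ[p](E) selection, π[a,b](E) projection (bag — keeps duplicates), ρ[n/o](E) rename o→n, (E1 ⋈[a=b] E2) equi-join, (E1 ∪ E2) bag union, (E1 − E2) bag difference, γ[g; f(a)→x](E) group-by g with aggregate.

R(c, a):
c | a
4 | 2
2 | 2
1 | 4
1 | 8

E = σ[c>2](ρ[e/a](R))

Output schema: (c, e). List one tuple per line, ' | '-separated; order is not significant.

Stepwise |·|:
  R → 4
  ρ[e/a](R) → 4
  σ[c>2](ρ[e/a](R)) → 1

== RESULT ==
c | e
4 | 2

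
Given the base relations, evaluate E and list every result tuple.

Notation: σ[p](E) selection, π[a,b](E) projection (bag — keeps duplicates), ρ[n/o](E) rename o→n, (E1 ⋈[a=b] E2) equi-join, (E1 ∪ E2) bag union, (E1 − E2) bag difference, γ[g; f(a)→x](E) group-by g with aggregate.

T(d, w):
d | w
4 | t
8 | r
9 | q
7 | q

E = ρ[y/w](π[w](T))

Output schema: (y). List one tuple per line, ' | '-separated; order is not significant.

Per-node cardinality:
  T → 4
  π[w](T) → 4
  ρ[y/w](π[w](T)) → 4

== RESULT ==
y
q
q
r
t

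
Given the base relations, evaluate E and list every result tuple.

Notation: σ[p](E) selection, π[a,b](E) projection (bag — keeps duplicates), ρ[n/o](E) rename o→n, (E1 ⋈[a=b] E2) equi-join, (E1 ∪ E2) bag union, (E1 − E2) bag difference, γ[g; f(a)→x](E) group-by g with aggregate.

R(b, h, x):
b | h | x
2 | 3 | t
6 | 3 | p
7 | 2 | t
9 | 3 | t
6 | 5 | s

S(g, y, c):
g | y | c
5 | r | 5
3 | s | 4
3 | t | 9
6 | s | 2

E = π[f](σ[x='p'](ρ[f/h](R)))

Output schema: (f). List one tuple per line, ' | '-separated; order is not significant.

Row counts bottom-up:
  R → 5
  ρ[f/h](R) → 5
  σ[x='p'](ρ[f/h](R)) → 1
  π[f](σ[x='p'](ρ[f/h](R))) → 1

== RESULT ==
f
3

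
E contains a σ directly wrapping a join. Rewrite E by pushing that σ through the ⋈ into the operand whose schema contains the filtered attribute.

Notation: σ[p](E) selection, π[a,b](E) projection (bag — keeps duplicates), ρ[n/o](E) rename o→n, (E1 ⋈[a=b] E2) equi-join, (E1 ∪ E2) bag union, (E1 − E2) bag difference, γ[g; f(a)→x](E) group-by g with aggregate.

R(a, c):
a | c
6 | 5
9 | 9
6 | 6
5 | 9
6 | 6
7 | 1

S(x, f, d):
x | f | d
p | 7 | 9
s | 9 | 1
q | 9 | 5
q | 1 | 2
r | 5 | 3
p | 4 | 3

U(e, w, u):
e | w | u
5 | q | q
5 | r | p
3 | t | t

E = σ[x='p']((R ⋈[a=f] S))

σ filters on x, owned by the right side.
E' = (R ⋈[a=f] σ[x='p'](S))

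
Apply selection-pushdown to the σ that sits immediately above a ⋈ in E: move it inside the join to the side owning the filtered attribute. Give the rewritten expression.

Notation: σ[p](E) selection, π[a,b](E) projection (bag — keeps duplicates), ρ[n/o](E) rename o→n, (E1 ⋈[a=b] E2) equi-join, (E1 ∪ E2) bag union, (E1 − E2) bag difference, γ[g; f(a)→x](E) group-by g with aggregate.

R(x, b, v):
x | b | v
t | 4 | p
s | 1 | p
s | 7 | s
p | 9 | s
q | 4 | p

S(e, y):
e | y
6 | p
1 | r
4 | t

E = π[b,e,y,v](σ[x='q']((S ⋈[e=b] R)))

σ filters on x, owned by the right side.
E' = π[b,e,y,v]((S ⋈[e=b] σ[x='q'](R)))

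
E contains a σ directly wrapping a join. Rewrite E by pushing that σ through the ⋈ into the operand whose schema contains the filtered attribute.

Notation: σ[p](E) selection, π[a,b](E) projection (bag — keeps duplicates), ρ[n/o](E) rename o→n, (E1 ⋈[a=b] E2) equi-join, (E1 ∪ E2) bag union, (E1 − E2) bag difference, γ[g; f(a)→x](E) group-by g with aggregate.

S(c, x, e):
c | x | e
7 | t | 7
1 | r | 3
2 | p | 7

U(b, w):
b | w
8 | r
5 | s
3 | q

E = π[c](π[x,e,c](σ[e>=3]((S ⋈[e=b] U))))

σ filters on e, owned by the left side.
E' = π[c](π[x,e,c]((σ[e>=3](S) ⋈[e=b] U)))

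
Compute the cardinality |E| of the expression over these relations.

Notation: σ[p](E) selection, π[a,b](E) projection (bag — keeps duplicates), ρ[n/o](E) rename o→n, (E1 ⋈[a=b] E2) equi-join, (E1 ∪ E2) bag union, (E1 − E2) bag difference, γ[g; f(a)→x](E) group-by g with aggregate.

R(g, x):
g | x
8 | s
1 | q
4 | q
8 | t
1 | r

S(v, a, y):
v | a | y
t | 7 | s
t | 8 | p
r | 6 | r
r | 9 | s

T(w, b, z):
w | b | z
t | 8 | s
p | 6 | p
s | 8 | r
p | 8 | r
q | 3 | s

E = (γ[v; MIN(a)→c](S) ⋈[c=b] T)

Stepwise |·|:
  S → 4
  γ[v; MIN(a)→c](S) → 2
  T → 5
  (γ[v; MIN(a)→c](S) ⋈[c=b] T) → 1

|E| = 1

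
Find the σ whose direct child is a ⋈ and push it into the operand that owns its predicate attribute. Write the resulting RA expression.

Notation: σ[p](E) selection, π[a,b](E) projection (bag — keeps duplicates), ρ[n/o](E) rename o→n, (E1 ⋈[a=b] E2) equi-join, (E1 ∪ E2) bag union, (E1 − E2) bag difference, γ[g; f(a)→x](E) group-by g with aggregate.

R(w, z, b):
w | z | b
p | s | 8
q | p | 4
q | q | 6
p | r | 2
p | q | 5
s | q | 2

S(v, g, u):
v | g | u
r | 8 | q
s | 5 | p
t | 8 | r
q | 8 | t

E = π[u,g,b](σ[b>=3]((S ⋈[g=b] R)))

σ filters on b, owned by the right side.
E' = π[u,g,b]((S ⋈[g=b] σ[b>=3](R)))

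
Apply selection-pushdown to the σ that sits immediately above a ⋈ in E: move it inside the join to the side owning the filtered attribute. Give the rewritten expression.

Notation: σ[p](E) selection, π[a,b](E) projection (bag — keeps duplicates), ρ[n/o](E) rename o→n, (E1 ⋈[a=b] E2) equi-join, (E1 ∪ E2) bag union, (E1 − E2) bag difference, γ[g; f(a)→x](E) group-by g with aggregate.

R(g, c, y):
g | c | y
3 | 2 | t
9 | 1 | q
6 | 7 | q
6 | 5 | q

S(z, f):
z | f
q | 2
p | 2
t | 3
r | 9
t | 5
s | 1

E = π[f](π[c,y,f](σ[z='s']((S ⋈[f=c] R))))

σ filters on z, owned by the left side.
E' = π[f](π[c,y,f]((σ[z='s'](S) ⋈[f=c] R)))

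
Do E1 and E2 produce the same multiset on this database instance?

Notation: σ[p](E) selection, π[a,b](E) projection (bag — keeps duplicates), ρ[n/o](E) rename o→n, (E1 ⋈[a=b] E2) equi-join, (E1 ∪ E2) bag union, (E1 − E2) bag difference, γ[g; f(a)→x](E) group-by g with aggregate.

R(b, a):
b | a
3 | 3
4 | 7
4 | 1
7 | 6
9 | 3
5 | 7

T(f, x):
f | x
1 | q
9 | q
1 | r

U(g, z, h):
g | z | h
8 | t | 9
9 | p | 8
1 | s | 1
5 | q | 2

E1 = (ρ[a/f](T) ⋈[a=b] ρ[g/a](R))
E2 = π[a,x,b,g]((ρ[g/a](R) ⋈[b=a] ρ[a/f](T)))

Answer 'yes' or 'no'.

E1 stepwise |·|:
  T → 3
  ρ[a/f](T) → 3
  R → 6
  ρ[g/a](R) → 6
  (ρ[a/f](T) ⋈[a=b] ρ[g/a](R)) → 1
E2 stepwise |·|:
  R → 6
  ρ[g/a](R) → 6
  T → 3
  ρ[a/f](T) → 3
  (ρ[g/a](R) ⋈[b=a] ρ[a/f](T)) → 1
  π[a,x,b,g]((ρ[g/a](R) ⋈[b=a] ρ[a/f](T))) → 1

E1 and E2 produce the same multiset:
a | x | b | g
9 | q | 9 | 3

yes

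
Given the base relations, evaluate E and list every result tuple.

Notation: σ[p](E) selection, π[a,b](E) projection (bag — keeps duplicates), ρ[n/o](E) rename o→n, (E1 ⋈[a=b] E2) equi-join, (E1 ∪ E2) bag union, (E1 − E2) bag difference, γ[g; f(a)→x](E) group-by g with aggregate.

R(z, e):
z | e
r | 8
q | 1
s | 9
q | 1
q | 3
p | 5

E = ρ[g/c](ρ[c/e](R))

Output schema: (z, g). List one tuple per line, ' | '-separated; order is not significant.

Row counts bottom-up:
  R → 6
  ρ[c/e](R) → 6
  ρ[g/c](ρ[c/e](R)) → 6

== RESULT ==
z | g
p | 5
q | 1
q | 1
q | 3
r | 8
s | 9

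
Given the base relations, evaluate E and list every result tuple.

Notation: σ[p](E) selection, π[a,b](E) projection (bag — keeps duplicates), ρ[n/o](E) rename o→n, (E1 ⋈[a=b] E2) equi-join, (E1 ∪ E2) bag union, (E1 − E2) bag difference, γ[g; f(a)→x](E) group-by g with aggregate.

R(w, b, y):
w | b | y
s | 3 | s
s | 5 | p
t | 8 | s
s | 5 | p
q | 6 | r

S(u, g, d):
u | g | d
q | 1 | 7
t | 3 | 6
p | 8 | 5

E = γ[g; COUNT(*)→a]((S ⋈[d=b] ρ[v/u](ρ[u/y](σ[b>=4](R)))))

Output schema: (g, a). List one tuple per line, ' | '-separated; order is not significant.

Stepwise |·|:
  S → 3
  R → 5
  σ[b>=4](R) → 4
  ρ[u/y](σ[b>=4](R)) → 4
  ρ[v/u](ρ[u/y](σ[b>=4](R))) → 4
  (S ⋈[d=b] ρ[v/u](ρ[u/y](σ[b>=4](R)))) → 3
  γ[g; COUNT(*)→a]((S ⋈[d=b] ρ[v/u](ρ[u/y](σ[b>=4](R))))) → 2

== RESULT ==
g | a
3 | 1
8 | 2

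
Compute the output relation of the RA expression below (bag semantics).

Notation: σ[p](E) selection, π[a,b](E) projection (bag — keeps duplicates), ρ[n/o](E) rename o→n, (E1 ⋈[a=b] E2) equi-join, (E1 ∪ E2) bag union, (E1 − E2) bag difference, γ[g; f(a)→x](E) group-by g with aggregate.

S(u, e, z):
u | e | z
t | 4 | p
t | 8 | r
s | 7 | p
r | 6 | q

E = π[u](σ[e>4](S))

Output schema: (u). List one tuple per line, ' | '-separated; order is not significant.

Stepwise |·|:
  S → 4
  σ[e>4](S) → 3
  π[u](σ[e>4](S)) → 3

== RESULT ==
u
r
s
t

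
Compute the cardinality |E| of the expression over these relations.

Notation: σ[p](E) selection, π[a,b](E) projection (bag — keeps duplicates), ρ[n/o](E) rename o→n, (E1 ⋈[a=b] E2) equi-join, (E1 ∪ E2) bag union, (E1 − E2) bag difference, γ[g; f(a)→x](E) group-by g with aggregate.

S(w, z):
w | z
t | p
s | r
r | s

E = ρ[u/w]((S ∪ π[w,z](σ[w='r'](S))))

Row counts bottom-up:
  S → 3
  S → 3
  σ[w='r'](S) → 1
  π[w,z](σ[w='r'](S)) → 1
  (S ∪ π[w,z](σ[w='r'](S))) → 4
  ρ[u/w]((S ∪ π[w,z](σ[w='r'](S)))) → 4

|E| = 4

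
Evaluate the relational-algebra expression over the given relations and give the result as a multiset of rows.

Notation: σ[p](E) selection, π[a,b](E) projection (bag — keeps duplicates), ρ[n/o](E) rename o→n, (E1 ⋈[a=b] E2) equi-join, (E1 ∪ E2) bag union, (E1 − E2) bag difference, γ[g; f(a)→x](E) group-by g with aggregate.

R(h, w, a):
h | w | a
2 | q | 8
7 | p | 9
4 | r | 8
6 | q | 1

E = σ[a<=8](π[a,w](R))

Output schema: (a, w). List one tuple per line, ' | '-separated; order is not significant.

Row counts bottom-up:
  R → 4
  π[a,w](R) → 4
  σ[a<=8](π[a,w](R)) → 3

== RESULT ==
a | w
1 | q
8 | q
8 | r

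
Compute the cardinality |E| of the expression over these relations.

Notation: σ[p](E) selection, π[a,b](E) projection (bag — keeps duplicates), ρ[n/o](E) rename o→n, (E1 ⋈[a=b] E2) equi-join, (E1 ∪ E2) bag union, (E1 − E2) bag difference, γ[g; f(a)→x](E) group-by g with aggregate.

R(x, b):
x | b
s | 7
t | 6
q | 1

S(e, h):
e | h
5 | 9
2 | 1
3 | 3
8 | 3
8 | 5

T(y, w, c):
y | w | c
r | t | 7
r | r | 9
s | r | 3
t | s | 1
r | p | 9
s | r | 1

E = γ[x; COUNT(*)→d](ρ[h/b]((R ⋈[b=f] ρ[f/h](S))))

Per-node cardinality:
  R → 3
  S → 5
  ρ[f/h](S) → 5
  (R ⋈[b=f] ρ[f/h](S)) → 1
  ρ[h/b]((R ⋈[b=f] ρ[f/h](S))) → 1
  γ[x; COUNT(*)→d](ρ[h/b]((R ⋈[b=f] ρ[f/h](S)))) → 1

|E| = 1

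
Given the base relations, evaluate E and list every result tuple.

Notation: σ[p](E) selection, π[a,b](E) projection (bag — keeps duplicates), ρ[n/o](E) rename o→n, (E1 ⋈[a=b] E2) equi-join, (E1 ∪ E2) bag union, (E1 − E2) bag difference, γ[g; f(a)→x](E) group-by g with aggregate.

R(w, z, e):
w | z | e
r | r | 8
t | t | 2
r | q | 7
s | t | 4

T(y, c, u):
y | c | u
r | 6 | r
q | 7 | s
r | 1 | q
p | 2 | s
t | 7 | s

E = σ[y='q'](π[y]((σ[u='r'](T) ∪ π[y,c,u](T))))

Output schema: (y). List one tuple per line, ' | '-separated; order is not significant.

Row counts bottom-up:
  T → 5
  σ[u='r'](T) → 1
  T → 5
  π[y,c,u](T) → 5
  (σ[u='r'](T) ∪ π[y,c,u](T)) → 6
  π[y]((σ[u='r'](T) ∪ π[y,c,u](T))) → 6
  σ[y='q'](π[y]((σ[u='r'](T) ∪ π[y,c,u](T)))) → 1

== RESULT ==
y
q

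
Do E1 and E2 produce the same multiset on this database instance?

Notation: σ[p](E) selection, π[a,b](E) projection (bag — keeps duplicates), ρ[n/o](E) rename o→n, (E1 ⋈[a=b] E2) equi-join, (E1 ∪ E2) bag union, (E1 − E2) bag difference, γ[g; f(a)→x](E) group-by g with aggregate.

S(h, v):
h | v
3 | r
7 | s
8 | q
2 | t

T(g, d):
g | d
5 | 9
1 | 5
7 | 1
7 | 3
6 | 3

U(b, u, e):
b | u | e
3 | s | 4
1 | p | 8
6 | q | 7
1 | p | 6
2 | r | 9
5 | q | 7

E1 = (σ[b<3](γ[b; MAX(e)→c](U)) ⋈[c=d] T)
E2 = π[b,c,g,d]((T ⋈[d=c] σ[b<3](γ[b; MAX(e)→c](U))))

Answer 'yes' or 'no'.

E1 stepwise |·|:
  U → 6
  γ[b; MAX(e)→c](U) → 5
  σ[b<3](γ[b; MAX(e)→c](U)) → 2
  T → 5
  (σ[b<3](γ[b; MAX(e)→c](U)) ⋈[c=d] T) → 1
E2 stepwise |·|:
  T → 5
  U → 6
  γ[b; MAX(e)→c](U) → 5
  σ[b<3](γ[b; MAX(e)→c](U)) → 2
  (T ⋈[d=c] σ[b<3](γ[b; MAX(e)→c](U))) → 1
  π[b,c,g,d]((T ⋈[d=c] σ[b<3](γ[b; MAX(e)→c](U)))) → 1

E1 and E2 produce the same multiset:
b | c | g | d
2 | 9 | 5 | 9

yes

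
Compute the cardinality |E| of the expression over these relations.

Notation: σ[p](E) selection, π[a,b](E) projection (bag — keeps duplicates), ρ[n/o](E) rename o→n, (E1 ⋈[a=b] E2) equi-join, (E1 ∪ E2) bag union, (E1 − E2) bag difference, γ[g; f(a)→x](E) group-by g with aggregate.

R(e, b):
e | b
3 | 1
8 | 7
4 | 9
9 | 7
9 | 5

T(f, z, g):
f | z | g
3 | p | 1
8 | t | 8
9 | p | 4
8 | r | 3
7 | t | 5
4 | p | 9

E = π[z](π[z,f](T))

Stepwise |·|:
  T → 6
  π[z,f](T) → 6
  π[z](π[z,f](T)) → 6

|E| = 6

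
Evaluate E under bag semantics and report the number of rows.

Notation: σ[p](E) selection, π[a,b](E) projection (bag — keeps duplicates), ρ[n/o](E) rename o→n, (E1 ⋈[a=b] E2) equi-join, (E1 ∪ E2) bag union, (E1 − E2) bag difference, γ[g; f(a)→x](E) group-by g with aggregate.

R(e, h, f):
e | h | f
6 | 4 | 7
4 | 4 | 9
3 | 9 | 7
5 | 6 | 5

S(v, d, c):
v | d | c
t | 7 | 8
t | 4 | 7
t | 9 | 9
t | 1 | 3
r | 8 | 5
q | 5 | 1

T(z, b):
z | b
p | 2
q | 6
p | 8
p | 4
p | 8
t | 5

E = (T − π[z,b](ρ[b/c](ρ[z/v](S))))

Stepwise |·|:
  T → 6
  S → 6
  ρ[z/v](S) → 6
  ρ[b/c](ρ[z/v](S)) → 6
  π[z,b](ρ[b/c](ρ[z/v](S))) → 6
  (T − π[z,b](ρ[b/c](ρ[z/v](S)))) → 6

|E| = 6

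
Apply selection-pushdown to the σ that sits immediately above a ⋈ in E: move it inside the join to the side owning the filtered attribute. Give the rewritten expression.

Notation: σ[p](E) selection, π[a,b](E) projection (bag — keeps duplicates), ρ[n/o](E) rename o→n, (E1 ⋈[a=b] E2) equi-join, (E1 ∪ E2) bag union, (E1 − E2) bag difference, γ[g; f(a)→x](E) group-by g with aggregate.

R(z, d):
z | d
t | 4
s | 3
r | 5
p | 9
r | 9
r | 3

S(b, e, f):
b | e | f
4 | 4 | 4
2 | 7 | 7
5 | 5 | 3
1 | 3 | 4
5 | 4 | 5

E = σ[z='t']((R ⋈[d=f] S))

σ filters on z, owned by the left side.
E' = (σ[z='t'](R) ⋈[d=f] S)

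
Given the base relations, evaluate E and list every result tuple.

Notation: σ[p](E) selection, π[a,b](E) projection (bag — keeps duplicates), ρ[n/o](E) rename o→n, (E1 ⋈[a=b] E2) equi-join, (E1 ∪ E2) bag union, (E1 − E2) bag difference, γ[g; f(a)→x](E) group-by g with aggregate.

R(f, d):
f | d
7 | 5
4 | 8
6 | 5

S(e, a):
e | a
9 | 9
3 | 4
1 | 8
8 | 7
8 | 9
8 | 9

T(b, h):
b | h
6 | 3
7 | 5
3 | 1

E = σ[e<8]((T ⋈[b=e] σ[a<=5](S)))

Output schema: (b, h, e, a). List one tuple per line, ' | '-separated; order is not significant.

Row counts bottom-up:
  T → 3
  S → 6
  σ[a<=5](S) → 1
  (T ⋈[b=e] σ[a<=5](S)) → 1
  σ[e<8]((T ⋈[b=e] σ[a<=5](S))) → 1

== RESULT ==
b | h | e | a
3 | 1 | 3 | 4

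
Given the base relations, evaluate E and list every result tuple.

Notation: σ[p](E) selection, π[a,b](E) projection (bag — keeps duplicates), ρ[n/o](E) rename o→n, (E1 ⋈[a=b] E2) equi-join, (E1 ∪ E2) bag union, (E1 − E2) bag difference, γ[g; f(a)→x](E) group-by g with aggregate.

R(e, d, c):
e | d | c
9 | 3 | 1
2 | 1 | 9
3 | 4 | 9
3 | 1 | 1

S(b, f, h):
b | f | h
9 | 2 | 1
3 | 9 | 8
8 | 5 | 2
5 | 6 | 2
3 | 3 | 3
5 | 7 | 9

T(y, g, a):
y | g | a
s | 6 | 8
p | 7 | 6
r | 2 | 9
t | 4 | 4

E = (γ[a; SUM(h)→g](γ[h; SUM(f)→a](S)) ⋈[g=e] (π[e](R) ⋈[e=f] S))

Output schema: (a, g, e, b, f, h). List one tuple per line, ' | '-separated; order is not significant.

Stepwise |·|:
  S → 6
  γ[h; SUM(f)→a](S) → 5
  γ[a; SUM(h)→g](γ[h; SUM(f)→a](S)) → 5
  R → 4
  π[e](R) → 4
  S → 6
  (π[e](R) ⋈[e=f] S) → 4
  (γ[a; SUM(h)→g](γ[h; SUM(f)→a](S)) ⋈[g=e] (π[e](R) ⋈[e=f] S)) → 4

== RESULT ==
a | g | e | b | f | h
3 | 3 | 3 | 3 | 3 | 3
3 | 3 | 3 | 3 | 3 | 3
7 | 9 | 9 | 3 | 9 | 8
11 | 2 | 2 | 9 | 2 | 1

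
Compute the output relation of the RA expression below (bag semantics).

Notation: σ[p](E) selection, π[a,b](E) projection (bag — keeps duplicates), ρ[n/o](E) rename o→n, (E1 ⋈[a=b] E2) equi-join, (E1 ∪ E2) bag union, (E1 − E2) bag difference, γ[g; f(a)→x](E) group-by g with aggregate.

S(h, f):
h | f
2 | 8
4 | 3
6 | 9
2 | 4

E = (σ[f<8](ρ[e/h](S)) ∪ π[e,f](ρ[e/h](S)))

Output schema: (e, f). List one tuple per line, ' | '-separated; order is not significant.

Row counts bottom-up:
  S → 4
  ρ[e/h](S) → 4
  σ[f<8](ρ[e/h](S)) → 2
  S → 4
  ρ[e/h](S) → 4
  π[e,f](ρ[e/h](S)) → 4
  (σ[f<8](ρ[e/h](S)) ∪ π[e,f](ρ[e/h](S))) → 6

== RESULT ==
e | f
2 | 4
2 | 4
2 | 8
4 | 3
4 | 3
6 | 9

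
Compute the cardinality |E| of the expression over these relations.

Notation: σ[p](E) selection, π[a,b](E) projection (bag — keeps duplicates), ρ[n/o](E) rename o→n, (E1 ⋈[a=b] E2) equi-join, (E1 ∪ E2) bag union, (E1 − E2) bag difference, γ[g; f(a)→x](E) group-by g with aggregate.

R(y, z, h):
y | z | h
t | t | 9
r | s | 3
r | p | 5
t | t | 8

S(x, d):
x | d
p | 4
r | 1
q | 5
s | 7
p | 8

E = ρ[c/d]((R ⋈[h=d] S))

Row counts bottom-up:
  R → 4
  S → 5
  (R ⋈[h=d] S) → 2
  ρ[c/d]((R ⋈[h=d] S)) → 2

|E| = 2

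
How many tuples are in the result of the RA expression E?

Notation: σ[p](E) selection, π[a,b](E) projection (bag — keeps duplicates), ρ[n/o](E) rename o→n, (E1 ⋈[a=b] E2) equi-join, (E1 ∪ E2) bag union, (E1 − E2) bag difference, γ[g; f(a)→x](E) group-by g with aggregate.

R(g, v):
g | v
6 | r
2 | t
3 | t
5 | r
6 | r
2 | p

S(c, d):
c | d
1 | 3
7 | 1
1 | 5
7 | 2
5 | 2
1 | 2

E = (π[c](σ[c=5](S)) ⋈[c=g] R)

Per-node cardinality:
  S → 6
  σ[c=5](S) → 1
  π[c](σ[c=5](S)) → 1
  R → 6
  (π[c](σ[c=5](S)) ⋈[c=g] R) → 1

|E| = 1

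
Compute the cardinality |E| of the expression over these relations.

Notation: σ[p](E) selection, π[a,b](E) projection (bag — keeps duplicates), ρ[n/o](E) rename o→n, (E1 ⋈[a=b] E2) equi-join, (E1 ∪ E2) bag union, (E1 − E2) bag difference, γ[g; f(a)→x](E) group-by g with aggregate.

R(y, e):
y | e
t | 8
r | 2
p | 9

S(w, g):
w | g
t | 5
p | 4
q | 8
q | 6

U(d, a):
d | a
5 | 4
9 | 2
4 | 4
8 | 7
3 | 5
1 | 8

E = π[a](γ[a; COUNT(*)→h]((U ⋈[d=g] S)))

Subexpression sizes:
  U → 6
  S → 4
  (U ⋈[d=g] S) → 3
  γ[a; COUNT(*)→h]((U ⋈[d=g] S)) → 2
  π[a](γ[a; COUNT(*)→h]((U ⋈[d=g] S))) → 2

|E| = 2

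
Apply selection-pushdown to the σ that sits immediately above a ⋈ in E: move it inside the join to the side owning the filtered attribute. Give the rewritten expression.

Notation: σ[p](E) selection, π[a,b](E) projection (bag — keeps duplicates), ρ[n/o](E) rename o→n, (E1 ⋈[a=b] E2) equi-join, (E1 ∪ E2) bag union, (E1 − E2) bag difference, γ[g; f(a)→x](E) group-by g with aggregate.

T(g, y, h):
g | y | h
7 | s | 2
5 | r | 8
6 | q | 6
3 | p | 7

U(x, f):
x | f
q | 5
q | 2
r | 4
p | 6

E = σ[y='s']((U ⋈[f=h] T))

σ filters on y, owned by the right side.
E' = (U ⋈[f=h] σ[y='s'](T))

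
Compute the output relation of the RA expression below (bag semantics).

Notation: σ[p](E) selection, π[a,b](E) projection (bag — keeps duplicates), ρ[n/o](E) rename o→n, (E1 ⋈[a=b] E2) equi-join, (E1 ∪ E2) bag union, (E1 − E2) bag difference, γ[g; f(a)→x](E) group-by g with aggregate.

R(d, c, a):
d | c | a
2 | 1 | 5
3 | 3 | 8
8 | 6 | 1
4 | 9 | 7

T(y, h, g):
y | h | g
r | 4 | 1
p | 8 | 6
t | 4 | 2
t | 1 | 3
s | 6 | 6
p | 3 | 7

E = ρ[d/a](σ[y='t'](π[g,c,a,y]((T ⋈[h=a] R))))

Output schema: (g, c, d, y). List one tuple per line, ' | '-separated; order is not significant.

Row counts bottom-up:
  T → 6
  R → 4
  (T ⋈[h=a] R) → 2
  π[g,c,a,y]((T ⋈[h=a] R)) → 2
  σ[y='t'](π[g,c,a,y]((T ⋈[h=a] R))) → 1
  ρ[d/a](σ[y='t'](π[g,c,a,y]((T ⋈[h=a] R)))) → 1

== RESULT ==
g | c | d | y
3 | 6 | 1 | t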